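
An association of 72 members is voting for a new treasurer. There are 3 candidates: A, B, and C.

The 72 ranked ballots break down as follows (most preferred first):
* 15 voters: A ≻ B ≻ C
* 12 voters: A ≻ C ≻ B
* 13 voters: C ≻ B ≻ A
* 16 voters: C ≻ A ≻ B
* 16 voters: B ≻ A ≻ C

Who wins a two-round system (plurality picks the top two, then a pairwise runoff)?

Round 1 first-place votes: A 27, B 16, C 29. C and A advance.
Runoff: C is ranked above A on 29 ballots, A above C on 43.

A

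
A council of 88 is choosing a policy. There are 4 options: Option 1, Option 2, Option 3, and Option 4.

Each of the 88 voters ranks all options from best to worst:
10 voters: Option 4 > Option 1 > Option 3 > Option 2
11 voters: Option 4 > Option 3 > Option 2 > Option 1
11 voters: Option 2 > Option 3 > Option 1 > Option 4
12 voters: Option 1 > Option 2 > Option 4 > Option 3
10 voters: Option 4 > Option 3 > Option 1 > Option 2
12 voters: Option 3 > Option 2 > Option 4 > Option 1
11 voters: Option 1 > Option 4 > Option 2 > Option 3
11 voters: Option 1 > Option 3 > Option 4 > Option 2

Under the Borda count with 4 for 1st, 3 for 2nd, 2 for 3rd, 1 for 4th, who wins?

Option 1: 10×3 + 11×1 + 11×2 + 12×4 + 10×2 + 12×1 + 11×4 + 11×4 = 231
Option 2: 10×1 + 11×2 + 11×4 + 12×3 + 10×1 + 12×3 + 11×2 + 11×1 = 191
Option 3: 10×2 + 11×3 + 11×3 + 12×1 + 10×3 + 12×4 + 11×1 + 11×3 = 220
Option 4: 10×4 + 11×4 + 11×1 + 12×2 + 10×4 + 12×2 + 11×3 + 11×2 = 238

Option 4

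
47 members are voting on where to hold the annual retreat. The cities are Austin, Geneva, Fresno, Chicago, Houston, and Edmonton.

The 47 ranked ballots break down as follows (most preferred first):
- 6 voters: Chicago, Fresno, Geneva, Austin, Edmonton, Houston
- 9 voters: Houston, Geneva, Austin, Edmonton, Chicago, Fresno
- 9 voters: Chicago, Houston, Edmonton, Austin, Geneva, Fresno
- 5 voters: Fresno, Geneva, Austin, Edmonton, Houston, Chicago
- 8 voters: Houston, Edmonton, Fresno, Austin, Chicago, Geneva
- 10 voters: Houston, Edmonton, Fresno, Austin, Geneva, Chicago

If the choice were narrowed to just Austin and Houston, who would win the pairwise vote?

Austin is ranked above Houston on 11 ballots; Houston above Austin on 36.

Houston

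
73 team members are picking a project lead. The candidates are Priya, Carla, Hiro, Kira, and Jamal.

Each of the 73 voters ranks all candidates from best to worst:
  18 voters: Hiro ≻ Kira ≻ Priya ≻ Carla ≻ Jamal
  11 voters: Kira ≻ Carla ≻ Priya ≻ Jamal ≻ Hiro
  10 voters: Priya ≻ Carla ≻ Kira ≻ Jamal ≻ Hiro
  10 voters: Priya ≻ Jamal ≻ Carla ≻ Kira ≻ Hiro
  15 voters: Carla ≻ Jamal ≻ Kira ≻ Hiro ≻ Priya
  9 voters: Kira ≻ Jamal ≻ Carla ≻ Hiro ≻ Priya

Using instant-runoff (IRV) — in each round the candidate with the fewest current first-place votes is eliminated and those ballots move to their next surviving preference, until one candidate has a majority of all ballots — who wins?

Round 1: Priya 20, Carla 15, Hiro 18, Kira 20, Jamal 0. Jamal eliminated.
Round 2: Priya 20, Carla 15, Hiro 18, Kira 20. Carla eliminated.
Round 3: Priya 20, Hiro 18, Kira 35. Hiro eliminated.
Round 4: Priya 20, Kira 53. Kira has a majority (≥37).

Kira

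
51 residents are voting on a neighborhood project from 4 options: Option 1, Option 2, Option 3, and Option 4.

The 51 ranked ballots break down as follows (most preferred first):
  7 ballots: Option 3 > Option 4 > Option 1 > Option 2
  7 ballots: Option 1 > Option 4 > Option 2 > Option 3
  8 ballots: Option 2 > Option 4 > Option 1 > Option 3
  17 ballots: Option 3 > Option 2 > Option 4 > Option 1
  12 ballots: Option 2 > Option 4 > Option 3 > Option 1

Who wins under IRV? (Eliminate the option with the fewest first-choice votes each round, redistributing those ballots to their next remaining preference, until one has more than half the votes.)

Round 1: Option 1 7, Option 2 20, Option 3 24, Option 4 0. Option 4 eliminated.
Round 2: Option 1 7, Option 2 20, Option 3 24. Option 1 eliminated.
Round 3: Option 2 27, Option 3 24. Option 2 has a majority (≥26).

Option 2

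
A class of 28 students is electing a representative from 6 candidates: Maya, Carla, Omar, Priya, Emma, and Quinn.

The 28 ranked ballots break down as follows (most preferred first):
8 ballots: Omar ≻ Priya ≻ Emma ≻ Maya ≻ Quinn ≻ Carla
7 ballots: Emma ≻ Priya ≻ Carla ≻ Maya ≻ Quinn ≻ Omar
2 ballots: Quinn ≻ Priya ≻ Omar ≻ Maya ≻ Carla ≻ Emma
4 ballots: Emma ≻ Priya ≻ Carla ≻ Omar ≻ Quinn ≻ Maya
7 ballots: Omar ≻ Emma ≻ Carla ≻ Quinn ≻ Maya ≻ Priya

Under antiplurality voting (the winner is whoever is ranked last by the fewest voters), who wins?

Last-place votes: Maya 4, Carla 8, Omar 7, Priya 7, Emma 2, Quinn 0.

Quinn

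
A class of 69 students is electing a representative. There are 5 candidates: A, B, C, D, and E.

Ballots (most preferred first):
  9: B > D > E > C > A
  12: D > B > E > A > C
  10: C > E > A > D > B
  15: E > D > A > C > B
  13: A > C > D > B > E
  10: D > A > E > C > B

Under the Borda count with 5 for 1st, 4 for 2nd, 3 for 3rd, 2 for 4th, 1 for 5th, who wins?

D

A: 9×1 + 12×2 + 10×3 + 15×3 + 13×5 + 10×4 = 213
B: 9×5 + 12×4 + 10×1 + 15×1 + 13×2 + 10×1 = 154
C: 9×2 + 12×1 + 10×5 + 15×2 + 13×4 + 10×2 = 182
D: 9×4 + 12×5 + 10×2 + 15×4 + 13×3 + 10×5 = 265
E: 9×3 + 12×3 + 10×4 + 15×5 + 13×1 + 10×3 = 221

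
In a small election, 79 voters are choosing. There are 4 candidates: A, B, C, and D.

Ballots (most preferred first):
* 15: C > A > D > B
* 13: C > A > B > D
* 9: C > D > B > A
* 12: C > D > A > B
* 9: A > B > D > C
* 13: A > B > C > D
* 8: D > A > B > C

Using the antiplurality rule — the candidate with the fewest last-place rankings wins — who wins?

A

Last-place votes: A 9, B 27, C 17, D 26.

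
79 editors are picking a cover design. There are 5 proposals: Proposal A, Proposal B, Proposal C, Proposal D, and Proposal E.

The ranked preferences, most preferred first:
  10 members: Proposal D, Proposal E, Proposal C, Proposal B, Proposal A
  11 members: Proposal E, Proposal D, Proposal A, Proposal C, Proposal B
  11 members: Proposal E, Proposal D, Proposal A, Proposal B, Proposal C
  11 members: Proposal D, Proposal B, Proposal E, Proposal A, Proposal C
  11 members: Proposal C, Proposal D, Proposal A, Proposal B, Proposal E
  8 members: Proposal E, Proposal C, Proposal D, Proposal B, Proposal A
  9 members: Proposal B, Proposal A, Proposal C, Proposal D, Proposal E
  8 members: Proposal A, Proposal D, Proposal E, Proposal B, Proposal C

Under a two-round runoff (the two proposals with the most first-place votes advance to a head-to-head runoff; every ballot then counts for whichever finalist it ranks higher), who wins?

Proposal D

Round 1 first-place votes: Proposal A 8, Proposal B 9, Proposal C 11, Proposal D 21, Proposal E 30. Proposal E and Proposal D advance.
Runoff: Proposal E is ranked above Proposal D on 30 ballots, Proposal D above Proposal E on 49.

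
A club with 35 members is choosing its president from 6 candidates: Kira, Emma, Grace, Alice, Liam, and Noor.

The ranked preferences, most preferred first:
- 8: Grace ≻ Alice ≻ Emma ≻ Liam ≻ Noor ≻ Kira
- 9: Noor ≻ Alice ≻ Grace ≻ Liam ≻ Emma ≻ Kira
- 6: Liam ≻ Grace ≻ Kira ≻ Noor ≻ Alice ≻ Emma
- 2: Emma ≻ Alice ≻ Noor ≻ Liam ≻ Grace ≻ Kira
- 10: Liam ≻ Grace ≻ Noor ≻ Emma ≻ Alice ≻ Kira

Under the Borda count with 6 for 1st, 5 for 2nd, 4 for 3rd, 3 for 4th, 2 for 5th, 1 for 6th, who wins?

Kira: 8×1 + 9×1 + 6×4 + 2×1 + 10×1 = 53
Emma: 8×4 + 9×2 + 6×1 + 2×6 + 10×3 = 98
Grace: 8×6 + 9×4 + 6×5 + 2×2 + 10×5 = 168
Alice: 8×5 + 9×5 + 6×2 + 2×5 + 10×2 = 127
Liam: 8×3 + 9×3 + 6×6 + 2×3 + 10×6 = 153
Noor: 8×2 + 9×6 + 6×3 + 2×4 + 10×4 = 136

Grace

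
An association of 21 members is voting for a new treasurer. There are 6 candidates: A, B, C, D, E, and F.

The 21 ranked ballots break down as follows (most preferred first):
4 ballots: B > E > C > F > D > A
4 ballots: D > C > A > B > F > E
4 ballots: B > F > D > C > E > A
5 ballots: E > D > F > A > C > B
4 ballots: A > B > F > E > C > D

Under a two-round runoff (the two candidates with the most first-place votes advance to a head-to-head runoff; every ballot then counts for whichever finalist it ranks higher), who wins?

Round 1 first-place votes: A 4, B 8, C 0, D 4, E 5, F 0. B and E advance.
Runoff: B is ranked above E on 16 ballots, E above B on 5.

B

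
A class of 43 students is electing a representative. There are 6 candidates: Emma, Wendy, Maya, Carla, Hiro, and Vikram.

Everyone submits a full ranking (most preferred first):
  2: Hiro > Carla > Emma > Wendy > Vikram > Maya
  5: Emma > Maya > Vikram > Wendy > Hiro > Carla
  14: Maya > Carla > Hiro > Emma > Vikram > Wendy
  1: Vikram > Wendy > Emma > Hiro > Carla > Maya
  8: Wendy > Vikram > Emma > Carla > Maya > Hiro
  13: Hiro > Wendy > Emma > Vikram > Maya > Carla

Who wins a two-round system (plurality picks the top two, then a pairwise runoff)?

Round 1 first-place votes: Emma 5, Wendy 8, Maya 14, Carla 0, Hiro 15, Vikram 1. Hiro and Maya advance.
Runoff: Hiro is ranked above Maya on 16 ballots, Maya above Hiro on 27.

Maya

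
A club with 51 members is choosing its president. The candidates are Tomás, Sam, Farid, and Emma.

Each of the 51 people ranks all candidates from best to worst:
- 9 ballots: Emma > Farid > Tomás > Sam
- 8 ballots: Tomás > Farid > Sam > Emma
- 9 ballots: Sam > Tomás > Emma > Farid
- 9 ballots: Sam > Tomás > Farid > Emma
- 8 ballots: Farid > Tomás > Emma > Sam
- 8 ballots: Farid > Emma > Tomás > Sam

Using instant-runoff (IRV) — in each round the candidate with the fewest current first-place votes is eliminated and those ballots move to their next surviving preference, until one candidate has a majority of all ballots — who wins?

Farid

Round 1: Tomás 8, Sam 18, Farid 16, Emma 9. Tomás eliminated.
Round 2: Sam 18, Farid 24, Emma 9. Emma eliminated.
Round 3: Sam 18, Farid 33. Farid has a majority (≥26).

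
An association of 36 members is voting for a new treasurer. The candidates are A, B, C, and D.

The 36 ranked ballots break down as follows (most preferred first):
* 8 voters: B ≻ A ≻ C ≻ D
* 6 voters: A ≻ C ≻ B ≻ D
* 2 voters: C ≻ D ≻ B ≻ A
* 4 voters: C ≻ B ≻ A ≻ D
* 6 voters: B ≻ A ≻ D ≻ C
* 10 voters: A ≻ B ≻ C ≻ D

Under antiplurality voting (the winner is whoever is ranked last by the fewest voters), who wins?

Last-place votes: A 2, B 0, C 6, D 28.

B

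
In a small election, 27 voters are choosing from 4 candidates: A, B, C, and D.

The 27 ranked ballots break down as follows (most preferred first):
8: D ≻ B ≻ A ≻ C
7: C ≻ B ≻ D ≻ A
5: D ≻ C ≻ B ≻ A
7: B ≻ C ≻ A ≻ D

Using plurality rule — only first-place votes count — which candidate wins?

D

First-place votes: A 0, B 7, C 7, D 13.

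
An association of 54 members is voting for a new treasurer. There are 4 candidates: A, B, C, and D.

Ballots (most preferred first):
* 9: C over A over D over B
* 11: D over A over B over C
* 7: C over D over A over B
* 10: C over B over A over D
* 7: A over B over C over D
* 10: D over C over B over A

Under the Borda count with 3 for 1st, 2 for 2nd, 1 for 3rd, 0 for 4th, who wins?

A: 9×2 + 11×2 + 7×1 + 10×1 + 7×3 + 10×0 = 78
B: 9×0 + 11×1 + 7×0 + 10×2 + 7×2 + 10×1 = 55
C: 9×3 + 11×0 + 7×3 + 10×3 + 7×1 + 10×2 = 105
D: 9×1 + 11×3 + 7×2 + 10×0 + 7×0 + 10×3 = 86

C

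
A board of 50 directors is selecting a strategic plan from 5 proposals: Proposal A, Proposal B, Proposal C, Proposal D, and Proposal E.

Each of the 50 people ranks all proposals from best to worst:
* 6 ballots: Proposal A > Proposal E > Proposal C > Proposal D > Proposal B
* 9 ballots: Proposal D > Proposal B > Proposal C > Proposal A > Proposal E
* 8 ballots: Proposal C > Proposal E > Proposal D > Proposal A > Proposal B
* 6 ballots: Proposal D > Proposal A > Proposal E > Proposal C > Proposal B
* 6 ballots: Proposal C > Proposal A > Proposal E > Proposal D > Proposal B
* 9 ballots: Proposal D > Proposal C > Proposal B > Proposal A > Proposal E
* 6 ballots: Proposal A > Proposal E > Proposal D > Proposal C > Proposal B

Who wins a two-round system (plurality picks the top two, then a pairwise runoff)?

Round 1 first-place votes: Proposal A 12, Proposal B 0, Proposal C 14, Proposal D 24, Proposal E 0. Proposal D and Proposal C advance.
Runoff: Proposal D is ranked above Proposal C on 30 ballots, Proposal C above Proposal D on 20.

Proposal D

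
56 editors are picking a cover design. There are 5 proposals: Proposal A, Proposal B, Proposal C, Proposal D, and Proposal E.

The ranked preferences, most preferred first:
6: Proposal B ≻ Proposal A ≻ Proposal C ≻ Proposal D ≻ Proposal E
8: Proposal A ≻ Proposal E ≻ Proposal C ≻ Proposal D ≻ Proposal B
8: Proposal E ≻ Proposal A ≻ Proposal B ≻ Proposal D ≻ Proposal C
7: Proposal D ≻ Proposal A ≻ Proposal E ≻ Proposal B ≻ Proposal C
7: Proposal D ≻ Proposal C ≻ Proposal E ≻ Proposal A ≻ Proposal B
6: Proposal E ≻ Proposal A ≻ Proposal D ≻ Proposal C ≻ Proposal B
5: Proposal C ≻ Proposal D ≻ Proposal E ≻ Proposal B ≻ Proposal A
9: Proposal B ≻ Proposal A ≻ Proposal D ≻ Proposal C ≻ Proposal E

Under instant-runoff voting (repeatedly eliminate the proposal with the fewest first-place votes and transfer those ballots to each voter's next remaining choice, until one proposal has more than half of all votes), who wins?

Proposal D

Round 1: Proposal A 8, Proposal B 15, Proposal C 5, Proposal D 14, Proposal E 14. Proposal C eliminated.
Round 2: Proposal A 8, Proposal B 15, Proposal D 19, Proposal E 14. Proposal A eliminated.
Round 3: Proposal B 15, Proposal D 19, Proposal E 22. Proposal B eliminated.
Round 4: Proposal D 34, Proposal E 22. Proposal D has a majority (≥29).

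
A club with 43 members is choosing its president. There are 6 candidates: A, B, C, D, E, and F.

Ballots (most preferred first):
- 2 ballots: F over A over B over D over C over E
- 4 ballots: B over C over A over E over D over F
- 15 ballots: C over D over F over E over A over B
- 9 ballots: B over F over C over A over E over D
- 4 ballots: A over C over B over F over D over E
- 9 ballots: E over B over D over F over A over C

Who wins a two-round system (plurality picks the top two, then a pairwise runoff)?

Round 1 first-place votes: A 4, B 13, C 15, D 0, E 9, F 2. C and B advance.
Runoff: C is ranked above B on 19 ballots, B above C on 24.

B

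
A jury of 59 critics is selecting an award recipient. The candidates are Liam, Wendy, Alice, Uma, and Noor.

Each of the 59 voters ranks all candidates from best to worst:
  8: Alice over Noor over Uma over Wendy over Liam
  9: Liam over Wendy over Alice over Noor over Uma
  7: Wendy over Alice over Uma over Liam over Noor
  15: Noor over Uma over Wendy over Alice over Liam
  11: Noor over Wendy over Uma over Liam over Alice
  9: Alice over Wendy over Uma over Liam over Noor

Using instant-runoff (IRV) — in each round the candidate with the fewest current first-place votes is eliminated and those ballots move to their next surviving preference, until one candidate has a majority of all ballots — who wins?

Alice

Round 1: Liam 9, Wendy 7, Alice 17, Uma 0, Noor 26. Uma eliminated.
Round 2: Liam 9, Wendy 7, Alice 17, Noor 26. Wendy eliminated.
Round 3: Liam 9, Alice 24, Noor 26. Liam eliminated.
Round 4: Alice 33, Noor 26. Alice has a majority (≥30).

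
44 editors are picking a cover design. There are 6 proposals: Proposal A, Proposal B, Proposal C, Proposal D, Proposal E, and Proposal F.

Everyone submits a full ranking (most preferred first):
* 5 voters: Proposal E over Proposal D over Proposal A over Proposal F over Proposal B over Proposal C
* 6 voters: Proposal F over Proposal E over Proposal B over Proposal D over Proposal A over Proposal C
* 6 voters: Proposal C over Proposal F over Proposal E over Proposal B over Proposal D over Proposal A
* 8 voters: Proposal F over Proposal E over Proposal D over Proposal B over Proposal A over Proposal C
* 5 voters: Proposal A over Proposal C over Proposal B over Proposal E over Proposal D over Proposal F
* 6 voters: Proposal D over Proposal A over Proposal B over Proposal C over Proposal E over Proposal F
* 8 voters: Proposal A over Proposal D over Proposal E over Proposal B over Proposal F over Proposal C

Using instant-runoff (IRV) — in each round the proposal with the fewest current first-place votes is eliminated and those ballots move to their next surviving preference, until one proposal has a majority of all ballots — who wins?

Round 1: Proposal A 13, Proposal B 0, Proposal C 6, Proposal D 6, Proposal E 5, Proposal F 14. Proposal B eliminated.
Round 2: Proposal A 13, Proposal C 6, Proposal D 6, Proposal E 5, Proposal F 14. Proposal E eliminated.
Round 3: Proposal A 13, Proposal C 6, Proposal D 11, Proposal F 14. Proposal C eliminated.
Round 4: Proposal A 13, Proposal D 11, Proposal F 20. Proposal D eliminated.
Round 5: Proposal A 24, Proposal F 20. Proposal A has a majority (≥23).

Proposal A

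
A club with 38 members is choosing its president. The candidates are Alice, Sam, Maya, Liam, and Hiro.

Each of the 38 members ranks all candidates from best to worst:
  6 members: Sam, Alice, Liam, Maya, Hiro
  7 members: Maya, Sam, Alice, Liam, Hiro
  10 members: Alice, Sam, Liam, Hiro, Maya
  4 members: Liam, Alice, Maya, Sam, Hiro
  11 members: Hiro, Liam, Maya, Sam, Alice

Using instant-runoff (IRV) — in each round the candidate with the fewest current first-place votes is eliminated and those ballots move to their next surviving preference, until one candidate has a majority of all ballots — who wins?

Alice

Round 1: Alice 10, Sam 6, Maya 7, Liam 4, Hiro 11. Liam eliminated.
Round 2: Alice 14, Sam 6, Maya 7, Hiro 11. Sam eliminated.
Round 3: Alice 20, Maya 7, Hiro 11. Alice has a majority (≥20).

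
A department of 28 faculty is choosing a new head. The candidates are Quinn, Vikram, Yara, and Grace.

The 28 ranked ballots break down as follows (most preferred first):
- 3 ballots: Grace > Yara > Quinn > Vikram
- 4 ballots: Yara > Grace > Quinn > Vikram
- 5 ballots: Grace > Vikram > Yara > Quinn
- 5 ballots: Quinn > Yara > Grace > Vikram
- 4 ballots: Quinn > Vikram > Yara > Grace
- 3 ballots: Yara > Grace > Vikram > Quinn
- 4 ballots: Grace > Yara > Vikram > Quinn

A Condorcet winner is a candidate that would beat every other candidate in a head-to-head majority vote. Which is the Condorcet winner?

Yara

Yara vs Quinn: 19–9
Yara vs Vikram: 19–9
Yara vs Grace: 16–12
Yara beats every other candidate.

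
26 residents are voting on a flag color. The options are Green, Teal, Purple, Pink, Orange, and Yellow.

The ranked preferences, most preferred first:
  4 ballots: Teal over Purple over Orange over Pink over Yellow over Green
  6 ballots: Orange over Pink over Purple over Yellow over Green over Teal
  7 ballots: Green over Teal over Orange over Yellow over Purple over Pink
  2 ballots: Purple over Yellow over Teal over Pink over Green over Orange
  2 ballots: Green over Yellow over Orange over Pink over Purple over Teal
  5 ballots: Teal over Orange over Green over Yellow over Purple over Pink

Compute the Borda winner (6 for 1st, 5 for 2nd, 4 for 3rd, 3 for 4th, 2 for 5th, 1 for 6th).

Orange

Green: 4×1 + 6×2 + 7×6 + 2×2 + 2×6 + 5×4 = 94
Teal: 4×6 + 6×1 + 7×5 + 2×4 + 2×1 + 5×6 = 105
Purple: 4×5 + 6×4 + 7×2 + 2×6 + 2×2 + 5×2 = 84
Pink: 4×3 + 6×5 + 7×1 + 2×3 + 2×3 + 5×1 = 66
Orange: 4×4 + 6×6 + 7×4 + 2×1 + 2×4 + 5×5 = 115
Yellow: 4×2 + 6×3 + 7×3 + 2×5 + 2×5 + 5×3 = 82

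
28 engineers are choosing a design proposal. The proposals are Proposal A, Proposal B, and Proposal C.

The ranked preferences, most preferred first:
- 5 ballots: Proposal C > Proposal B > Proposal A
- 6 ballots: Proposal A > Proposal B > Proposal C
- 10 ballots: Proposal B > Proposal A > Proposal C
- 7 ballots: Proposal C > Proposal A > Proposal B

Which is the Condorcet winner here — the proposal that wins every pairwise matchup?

Proposal B

Proposal B vs Proposal A: 15–13
Proposal B vs Proposal C: 16–12
Proposal B beats every other proposal.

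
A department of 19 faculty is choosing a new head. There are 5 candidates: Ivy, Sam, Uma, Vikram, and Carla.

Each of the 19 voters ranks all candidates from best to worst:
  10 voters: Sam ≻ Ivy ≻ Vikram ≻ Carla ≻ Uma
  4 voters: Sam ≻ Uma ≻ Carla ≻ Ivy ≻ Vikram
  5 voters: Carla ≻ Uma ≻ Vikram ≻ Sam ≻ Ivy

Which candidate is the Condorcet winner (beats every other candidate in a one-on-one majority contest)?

Sam vs Ivy: 19–0
Sam vs Uma: 14–5
Sam vs Vikram: 14–5
Sam vs Carla: 14–5
Sam beats every other candidate.

Sam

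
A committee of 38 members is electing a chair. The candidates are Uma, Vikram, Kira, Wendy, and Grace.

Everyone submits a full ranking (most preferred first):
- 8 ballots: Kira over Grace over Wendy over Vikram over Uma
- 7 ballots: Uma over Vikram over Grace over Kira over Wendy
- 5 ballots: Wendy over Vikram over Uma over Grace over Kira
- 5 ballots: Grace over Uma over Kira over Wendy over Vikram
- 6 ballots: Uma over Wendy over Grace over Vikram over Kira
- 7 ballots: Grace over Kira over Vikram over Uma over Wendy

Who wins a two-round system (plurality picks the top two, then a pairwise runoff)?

Round 1 first-place votes: Uma 13, Vikram 0, Kira 8, Wendy 5, Grace 12. Uma and Grace advance.
Runoff: Uma is ranked above Grace on 18 ballots, Grace above Uma on 20.

Grace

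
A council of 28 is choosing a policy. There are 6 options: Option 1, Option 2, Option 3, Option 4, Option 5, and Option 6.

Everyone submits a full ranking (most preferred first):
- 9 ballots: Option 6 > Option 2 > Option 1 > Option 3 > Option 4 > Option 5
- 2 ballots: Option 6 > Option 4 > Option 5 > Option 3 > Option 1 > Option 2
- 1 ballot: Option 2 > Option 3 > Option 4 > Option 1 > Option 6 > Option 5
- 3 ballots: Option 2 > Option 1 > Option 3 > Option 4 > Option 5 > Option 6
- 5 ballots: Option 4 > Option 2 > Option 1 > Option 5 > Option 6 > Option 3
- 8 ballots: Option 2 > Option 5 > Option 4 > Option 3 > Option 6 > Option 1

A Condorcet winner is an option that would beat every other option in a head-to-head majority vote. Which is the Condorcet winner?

Option 2 vs Option 1: 26–2
Option 2 vs Option 3: 26–2
Option 2 vs Option 4: 21–7
Option 2 vs Option 5: 26–2
Option 2 vs Option 6: 17–11
Option 2 beats every other option.

Option 2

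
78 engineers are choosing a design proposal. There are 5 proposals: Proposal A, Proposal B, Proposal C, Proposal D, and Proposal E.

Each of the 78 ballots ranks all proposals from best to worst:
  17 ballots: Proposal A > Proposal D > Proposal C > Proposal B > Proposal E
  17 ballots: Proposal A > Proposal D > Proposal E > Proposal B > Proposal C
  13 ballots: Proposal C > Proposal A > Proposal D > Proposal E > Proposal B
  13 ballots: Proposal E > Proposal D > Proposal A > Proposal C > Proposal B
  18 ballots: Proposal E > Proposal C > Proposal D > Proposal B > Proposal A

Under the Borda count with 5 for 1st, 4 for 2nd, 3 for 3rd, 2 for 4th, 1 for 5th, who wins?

Proposal D

Proposal A: 17×5 + 17×5 + 13×4 + 13×3 + 18×1 = 279
Proposal B: 17×2 + 17×2 + 13×1 + 13×1 + 18×2 = 130
Proposal C: 17×3 + 17×1 + 13×5 + 13×2 + 18×4 = 231
Proposal D: 17×4 + 17×4 + 13×3 + 13×4 + 18×3 = 281
Proposal E: 17×1 + 17×3 + 13×2 + 13×5 + 18×5 = 249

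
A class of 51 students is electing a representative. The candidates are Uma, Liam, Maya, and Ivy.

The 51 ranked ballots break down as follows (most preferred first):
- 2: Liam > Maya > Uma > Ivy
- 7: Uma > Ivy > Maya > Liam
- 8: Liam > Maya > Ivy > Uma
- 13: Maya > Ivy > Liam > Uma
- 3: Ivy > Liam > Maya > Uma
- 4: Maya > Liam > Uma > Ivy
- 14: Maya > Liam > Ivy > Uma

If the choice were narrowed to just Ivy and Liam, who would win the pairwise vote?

Ivy is ranked above Liam on 23 ballots; Liam above Ivy on 28.

Liam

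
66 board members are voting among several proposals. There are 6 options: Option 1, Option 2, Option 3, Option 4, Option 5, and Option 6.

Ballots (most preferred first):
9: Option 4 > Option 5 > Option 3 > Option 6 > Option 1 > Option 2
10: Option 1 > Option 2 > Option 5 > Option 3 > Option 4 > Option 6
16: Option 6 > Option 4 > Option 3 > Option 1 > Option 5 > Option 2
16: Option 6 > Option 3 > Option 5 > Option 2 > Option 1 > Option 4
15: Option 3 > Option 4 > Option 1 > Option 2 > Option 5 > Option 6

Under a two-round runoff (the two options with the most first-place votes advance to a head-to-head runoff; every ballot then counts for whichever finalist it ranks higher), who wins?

Round 1 first-place votes: Option 1 10, Option 2 0, Option 3 15, Option 4 9, Option 5 0, Option 6 32. Option 6 and Option 3 advance.
Runoff: Option 6 is ranked above Option 3 on 32 ballots, Option 3 above Option 6 on 34.

Option 3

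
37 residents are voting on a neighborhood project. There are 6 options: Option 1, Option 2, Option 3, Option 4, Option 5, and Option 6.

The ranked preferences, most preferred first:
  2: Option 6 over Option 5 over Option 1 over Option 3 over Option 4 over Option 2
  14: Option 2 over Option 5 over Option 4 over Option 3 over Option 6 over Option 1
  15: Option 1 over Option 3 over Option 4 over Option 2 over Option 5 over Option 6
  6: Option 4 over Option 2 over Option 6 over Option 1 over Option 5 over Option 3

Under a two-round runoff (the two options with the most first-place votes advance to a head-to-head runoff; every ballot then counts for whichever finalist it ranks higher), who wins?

Round 1 first-place votes: Option 1 15, Option 2 14, Option 3 0, Option 4 6, Option 5 0, Option 6 2. Option 1 and Option 2 advance.
Runoff: Option 1 is ranked above Option 2 on 17 ballots, Option 2 above Option 1 on 20.

Option 2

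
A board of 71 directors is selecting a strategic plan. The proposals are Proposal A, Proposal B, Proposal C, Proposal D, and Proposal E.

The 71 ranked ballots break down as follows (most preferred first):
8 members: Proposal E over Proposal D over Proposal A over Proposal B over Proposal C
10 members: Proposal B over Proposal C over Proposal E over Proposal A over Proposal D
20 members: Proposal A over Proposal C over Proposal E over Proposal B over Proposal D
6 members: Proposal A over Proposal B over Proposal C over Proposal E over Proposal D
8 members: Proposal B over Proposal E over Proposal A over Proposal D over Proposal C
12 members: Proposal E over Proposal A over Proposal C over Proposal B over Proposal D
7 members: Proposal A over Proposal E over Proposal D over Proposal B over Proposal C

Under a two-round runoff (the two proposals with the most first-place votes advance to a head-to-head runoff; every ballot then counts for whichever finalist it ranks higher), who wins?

Proposal E

Round 1 first-place votes: Proposal A 33, Proposal B 18, Proposal C 0, Proposal D 0, Proposal E 20. Proposal A and Proposal E advance.
Runoff: Proposal A is ranked above Proposal E on 33 ballots, Proposal E above Proposal A on 38.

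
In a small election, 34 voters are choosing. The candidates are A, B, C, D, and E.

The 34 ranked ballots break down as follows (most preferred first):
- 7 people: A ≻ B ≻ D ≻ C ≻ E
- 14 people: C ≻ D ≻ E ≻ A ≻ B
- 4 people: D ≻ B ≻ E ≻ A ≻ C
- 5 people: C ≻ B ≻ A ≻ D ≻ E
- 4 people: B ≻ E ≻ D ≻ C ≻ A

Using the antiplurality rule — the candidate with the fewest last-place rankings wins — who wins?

Last-place votes: A 4, B 14, C 4, D 0, E 12.

D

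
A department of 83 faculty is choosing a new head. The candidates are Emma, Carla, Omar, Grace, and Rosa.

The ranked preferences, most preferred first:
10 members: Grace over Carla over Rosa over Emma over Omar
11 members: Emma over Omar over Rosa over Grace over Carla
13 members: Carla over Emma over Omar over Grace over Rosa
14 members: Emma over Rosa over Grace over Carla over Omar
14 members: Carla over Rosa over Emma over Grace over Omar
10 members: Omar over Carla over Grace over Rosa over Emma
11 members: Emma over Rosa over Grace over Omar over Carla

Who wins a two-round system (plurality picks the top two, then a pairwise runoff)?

Round 1 first-place votes: Emma 36, Carla 27, Omar 10, Grace 10, Rosa 0. Emma and Carla advance.
Runoff: Emma is ranked above Carla on 36 ballots, Carla above Emma on 47.

Carla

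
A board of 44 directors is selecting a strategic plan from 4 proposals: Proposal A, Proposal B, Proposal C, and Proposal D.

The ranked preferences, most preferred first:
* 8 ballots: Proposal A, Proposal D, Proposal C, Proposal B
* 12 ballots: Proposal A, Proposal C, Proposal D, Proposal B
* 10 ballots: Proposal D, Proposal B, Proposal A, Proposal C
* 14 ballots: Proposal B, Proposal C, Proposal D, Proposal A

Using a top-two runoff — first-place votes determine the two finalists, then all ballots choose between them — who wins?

Proposal B

Round 1 first-place votes: Proposal A 20, Proposal B 14, Proposal C 0, Proposal D 10. Proposal A and Proposal B advance.
Runoff: Proposal A is ranked above Proposal B on 20 ballots, Proposal B above Proposal A on 24.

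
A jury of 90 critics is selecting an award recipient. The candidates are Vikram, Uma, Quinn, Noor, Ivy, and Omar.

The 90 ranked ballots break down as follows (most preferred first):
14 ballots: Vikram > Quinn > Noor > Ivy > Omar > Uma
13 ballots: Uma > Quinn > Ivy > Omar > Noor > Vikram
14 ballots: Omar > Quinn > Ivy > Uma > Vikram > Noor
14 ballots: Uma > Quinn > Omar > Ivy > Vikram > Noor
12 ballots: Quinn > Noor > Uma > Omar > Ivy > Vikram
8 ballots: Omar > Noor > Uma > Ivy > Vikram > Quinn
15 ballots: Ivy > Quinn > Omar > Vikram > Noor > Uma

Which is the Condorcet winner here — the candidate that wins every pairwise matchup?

Quinn

Quinn vs Vikram: 68–22
Quinn vs Uma: 55–35
Quinn vs Noor: 82–8
Quinn vs Ivy: 67–23
Quinn vs Omar: 68–22
Quinn beats every other candidate.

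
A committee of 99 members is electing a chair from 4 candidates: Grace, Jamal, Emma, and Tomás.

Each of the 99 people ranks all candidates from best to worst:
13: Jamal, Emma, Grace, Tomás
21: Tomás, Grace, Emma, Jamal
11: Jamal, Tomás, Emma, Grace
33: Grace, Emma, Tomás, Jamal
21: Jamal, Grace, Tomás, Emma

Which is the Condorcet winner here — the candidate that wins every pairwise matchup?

Grace

Grace vs Jamal: 54–45
Grace vs Emma: 75–24
Grace vs Tomás: 67–32
Grace beats every other candidate.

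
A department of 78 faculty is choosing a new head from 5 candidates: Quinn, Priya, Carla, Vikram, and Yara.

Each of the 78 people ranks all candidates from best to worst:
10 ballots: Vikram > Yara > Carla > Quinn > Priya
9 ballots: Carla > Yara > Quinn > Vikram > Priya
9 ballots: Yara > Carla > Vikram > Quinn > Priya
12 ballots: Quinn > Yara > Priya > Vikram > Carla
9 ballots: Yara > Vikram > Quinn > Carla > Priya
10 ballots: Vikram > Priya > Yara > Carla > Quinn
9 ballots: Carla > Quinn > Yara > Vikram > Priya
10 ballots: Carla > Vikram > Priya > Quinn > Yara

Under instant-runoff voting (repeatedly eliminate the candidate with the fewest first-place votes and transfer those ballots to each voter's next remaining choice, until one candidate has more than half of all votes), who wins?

Yara

Round 1: Quinn 12, Priya 0, Carla 28, Vikram 20, Yara 18. Priya eliminated.
Round 2: Quinn 12, Carla 28, Vikram 20, Yara 18. Quinn eliminated.
Round 3: Carla 28, Vikram 20, Yara 30. Vikram eliminated.
Round 4: Carla 28, Yara 50. Yara has a majority (≥40).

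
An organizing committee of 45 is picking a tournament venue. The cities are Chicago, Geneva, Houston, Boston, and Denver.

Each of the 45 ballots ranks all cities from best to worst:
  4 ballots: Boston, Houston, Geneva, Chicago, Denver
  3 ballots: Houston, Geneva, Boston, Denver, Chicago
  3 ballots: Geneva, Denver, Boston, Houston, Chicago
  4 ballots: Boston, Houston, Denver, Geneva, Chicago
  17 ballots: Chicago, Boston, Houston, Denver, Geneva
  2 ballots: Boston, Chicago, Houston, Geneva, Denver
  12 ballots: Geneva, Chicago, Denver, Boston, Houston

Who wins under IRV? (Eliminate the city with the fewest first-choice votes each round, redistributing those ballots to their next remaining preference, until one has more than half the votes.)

Round 1: Chicago 17, Geneva 15, Houston 3, Boston 10, Denver 0. Denver eliminated.
Round 2: Chicago 17, Geneva 15, Houston 3, Boston 10. Houston eliminated.
Round 3: Chicago 17, Geneva 18, Boston 10. Boston eliminated.
Round 4: Chicago 19, Geneva 26. Geneva has a majority (≥23).

Geneva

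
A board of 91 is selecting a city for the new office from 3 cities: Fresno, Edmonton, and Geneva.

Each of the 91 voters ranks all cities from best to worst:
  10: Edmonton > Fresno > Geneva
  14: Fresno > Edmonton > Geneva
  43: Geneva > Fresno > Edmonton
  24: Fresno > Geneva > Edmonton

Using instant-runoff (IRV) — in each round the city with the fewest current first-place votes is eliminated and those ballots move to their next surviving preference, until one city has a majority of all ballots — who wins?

Round 1: Fresno 38, Edmonton 10, Geneva 43. Edmonton eliminated.
Round 2: Fresno 48, Geneva 43. Fresno has a majority (≥46).

Fresno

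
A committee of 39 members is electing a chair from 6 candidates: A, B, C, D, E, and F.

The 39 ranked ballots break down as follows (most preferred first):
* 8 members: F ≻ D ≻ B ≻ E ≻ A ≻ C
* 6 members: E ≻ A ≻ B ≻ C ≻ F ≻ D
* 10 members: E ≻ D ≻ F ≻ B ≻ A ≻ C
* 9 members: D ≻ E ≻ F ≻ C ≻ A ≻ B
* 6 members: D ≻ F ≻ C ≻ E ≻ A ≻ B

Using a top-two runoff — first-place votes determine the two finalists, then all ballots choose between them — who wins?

D

Round 1 first-place votes: A 0, B 0, C 0, D 15, E 16, F 8. E and D advance.
Runoff: E is ranked above D on 16 ballots, D above E on 23.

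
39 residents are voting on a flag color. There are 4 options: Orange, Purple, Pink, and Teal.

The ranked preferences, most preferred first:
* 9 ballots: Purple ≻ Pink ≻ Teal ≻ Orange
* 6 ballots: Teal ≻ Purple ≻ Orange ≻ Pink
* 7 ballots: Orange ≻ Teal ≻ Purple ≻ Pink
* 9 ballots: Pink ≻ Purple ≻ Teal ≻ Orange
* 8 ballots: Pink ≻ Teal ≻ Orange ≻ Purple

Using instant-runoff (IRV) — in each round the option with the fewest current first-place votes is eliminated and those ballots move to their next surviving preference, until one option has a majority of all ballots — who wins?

Round 1: Orange 7, Purple 9, Pink 17, Teal 6. Teal eliminated.
Round 2: Orange 7, Purple 15, Pink 17. Orange eliminated.
Round 3: Purple 22, Pink 17. Purple has a majority (≥20).

Purple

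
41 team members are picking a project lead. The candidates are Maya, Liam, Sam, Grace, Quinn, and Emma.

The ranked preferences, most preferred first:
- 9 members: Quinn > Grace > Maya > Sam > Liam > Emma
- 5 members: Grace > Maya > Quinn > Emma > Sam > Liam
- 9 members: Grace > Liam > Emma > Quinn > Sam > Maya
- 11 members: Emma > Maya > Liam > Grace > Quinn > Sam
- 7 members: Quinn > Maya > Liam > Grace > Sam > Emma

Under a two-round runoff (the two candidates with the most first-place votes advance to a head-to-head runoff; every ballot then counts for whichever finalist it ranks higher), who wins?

Grace

Round 1 first-place votes: Maya 0, Liam 0, Sam 0, Grace 14, Quinn 16, Emma 11. Quinn and Grace advance.
Runoff: Quinn is ranked above Grace on 16 ballots, Grace above Quinn on 25.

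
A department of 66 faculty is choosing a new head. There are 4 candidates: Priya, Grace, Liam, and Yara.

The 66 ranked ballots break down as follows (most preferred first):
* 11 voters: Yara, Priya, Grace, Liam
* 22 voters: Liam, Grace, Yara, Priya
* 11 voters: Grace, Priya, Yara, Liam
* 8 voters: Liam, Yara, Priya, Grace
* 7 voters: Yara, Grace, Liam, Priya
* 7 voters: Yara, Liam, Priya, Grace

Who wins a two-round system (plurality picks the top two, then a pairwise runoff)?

Round 1 first-place votes: Priya 0, Grace 11, Liam 30, Yara 25. Liam and Yara advance.
Runoff: Liam is ranked above Yara on 30 ballots, Yara above Liam on 36.

Yara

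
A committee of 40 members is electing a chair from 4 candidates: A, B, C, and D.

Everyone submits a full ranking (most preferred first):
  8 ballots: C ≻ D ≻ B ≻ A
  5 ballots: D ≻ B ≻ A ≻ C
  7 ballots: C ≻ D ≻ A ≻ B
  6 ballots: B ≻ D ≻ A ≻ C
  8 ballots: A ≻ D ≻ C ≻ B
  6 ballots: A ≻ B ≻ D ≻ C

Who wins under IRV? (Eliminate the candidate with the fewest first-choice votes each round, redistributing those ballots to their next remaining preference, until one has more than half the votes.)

A

Round 1: A 14, B 6, C 15, D 5. D eliminated.
Round 2: A 14, B 11, C 15. B eliminated.
Round 3: A 25, C 15. A has a majority (≥21).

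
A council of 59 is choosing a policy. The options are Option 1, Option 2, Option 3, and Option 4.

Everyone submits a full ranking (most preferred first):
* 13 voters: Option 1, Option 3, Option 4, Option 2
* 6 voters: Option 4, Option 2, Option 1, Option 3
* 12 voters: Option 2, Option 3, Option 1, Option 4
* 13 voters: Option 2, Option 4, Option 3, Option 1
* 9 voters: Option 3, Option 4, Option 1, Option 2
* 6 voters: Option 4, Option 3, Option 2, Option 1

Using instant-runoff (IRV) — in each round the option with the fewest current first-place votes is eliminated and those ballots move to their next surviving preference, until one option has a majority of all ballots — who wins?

Option 4

Round 1: Option 1 13, Option 2 25, Option 3 9, Option 4 12. Option 3 eliminated.
Round 2: Option 1 13, Option 2 25, Option 4 21. Option 1 eliminated.
Round 3: Option 2 25, Option 4 34. Option 4 has a majority (≥30).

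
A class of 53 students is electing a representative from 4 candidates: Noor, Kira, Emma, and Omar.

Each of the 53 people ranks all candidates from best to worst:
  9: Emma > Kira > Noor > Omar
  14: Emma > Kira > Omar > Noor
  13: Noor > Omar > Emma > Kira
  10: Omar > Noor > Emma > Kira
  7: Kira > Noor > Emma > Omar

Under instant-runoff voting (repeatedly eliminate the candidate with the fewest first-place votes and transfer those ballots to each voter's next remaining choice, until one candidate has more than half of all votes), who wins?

Round 1: Noor 13, Kira 7, Emma 23, Omar 10. Kira eliminated.
Round 2: Noor 20, Emma 23, Omar 10. Omar eliminated.
Round 3: Noor 30, Emma 23. Noor has a majority (≥27).

Noor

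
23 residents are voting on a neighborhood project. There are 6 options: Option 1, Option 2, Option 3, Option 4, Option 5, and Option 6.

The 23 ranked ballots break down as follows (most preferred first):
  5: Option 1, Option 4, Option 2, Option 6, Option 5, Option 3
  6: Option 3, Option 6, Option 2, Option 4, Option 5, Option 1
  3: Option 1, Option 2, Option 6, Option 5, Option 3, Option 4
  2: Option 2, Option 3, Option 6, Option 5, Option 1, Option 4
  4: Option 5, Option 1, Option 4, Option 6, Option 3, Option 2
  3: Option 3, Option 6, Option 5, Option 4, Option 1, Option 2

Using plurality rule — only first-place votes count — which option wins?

First-place votes: Option 1 8, Option 2 2, Option 3 9, Option 4 0, Option 5 4, Option 6 0.

Option 3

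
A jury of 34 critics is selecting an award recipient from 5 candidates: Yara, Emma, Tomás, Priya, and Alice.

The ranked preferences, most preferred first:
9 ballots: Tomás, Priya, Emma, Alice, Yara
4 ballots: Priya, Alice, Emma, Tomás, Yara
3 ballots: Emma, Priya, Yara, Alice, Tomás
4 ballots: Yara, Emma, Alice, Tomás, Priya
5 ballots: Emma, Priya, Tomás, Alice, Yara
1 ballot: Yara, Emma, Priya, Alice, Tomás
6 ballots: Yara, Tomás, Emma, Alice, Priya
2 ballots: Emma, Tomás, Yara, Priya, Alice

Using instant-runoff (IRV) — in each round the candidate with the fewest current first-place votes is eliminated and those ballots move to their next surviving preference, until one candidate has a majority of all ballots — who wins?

Emma

Round 1: Yara 11, Emma 10, Tomás 9, Priya 4, Alice 0. Alice eliminated.
Round 2: Yara 11, Emma 10, Tomás 9, Priya 4. Priya eliminated.
Round 3: Yara 11, Emma 14, Tomás 9. Tomás eliminated.
Round 4: Yara 11, Emma 23. Emma has a majority (≥18).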